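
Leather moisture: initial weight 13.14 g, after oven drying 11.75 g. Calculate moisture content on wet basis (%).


10.6%


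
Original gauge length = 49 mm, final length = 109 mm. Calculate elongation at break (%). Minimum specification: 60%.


Elongation = 122.4%
Meets spec: Yes

Extension = 109 - 49 = 60 mm
Elongation = 60 / 49 x 100 = 122.4%
Minimum required: 60%
Meets specification: Yes


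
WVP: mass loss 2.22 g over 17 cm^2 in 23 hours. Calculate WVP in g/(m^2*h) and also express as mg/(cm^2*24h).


WVP = 56.78 g/(m^2*h)
Daily rate = 136.27 mg/(cm^2*24h)


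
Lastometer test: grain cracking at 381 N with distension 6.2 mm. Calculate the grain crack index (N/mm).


61.5 N/mm


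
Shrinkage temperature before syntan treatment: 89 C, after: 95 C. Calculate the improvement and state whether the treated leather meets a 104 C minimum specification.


Improvement = 95 - 89 = 6 C
Spec check: 95 C >= 104 C? No


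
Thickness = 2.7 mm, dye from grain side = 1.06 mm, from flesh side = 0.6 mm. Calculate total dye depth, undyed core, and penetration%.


Total dyed = 1.66 mm
Undyed core = 1.04 mm
Penetration = 61.5%

Total dyed = 1.06 + 0.6 = 1.66 mm
Undyed core = 2.7 - 1.66 = 1.04 mm
Penetration = 1.66 / 2.7 x 100 = 61.5%


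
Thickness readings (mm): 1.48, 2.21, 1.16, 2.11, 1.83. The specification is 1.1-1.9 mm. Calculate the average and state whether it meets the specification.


Average = 1.76 mm
Within specification: Yes

Sum = 8.79
Average = 8.79 / 5 = 1.76 mm
Specification range: 1.1 to 1.9 mm
Within spec: Yes


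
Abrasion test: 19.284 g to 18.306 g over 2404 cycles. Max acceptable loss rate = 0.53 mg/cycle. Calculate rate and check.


Rate = 0.407 mg/cycle
Passes: Yes

Loss = 19.284 - 18.306 = 0.978 g
Rate = 0.978 g / 2404 cycles x 1000 = 0.407 mg/cycle
Max = 0.53 mg/cycle
Passes: Yes


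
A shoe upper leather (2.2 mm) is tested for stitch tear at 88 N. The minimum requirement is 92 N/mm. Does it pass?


STS = 88 / 2.2 = 40.0 N/mm
Minimum required: 92 N/mm
Passes: No


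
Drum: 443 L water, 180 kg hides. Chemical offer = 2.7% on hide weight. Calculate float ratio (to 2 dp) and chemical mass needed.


Float ratio = 2.46
Chemical needed = 4.86 kg

Float ratio = 443 / 180 = 2.46
Chemical = 180 x 2.7 / 100 = 4.86 kg


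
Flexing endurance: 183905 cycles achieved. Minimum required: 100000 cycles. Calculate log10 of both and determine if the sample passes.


Achieved: log10 = 5.26
Required: log10 = 5.00
Passes: Yes


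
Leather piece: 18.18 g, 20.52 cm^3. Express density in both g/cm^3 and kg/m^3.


Density = 18.18 / 20.52 = 0.886 g/cm^3
Convert: 0.886 x 1000 = 886 kg/m^3


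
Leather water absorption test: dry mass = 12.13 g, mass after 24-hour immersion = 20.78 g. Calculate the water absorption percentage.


71.3%

Water absorbed = 20.78 - 12.13 = 8.65 g
WA% = 8.65 / 12.13 x 100 = 71.3%


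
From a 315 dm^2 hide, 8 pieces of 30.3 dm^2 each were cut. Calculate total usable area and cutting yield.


Total usable = 8 x 30.3 = 242.4 dm^2
Yield = 242.4 / 315 x 100 = 77.0%


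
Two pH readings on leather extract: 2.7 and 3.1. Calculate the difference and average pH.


Difference = |2.7 - 3.1| = 0.4
Average = (2.7 + 3.1) / 2 = 2.90


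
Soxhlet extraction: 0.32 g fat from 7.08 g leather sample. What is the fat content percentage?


Fat content = 0.32 / 7.08 x 100
Fat = 4.5%


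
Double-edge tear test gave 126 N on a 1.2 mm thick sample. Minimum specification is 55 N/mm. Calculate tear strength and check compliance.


Tear strength = 126 / 1.2 = 105.0 N/mm
Required minimum = 55 N/mm
Compliant: Yes


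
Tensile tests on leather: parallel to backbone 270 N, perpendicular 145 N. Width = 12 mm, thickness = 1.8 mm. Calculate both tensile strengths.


Area = 12 x 1.8 = 21.6 mm^2
TS (parallel) = 270 / 21.6 = 12.50 N/mm^2
TS (perpendicular) = 145 / 21.6 = 6.71 N/mm^2


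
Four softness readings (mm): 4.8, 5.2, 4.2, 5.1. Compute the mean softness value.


Sum = 4.8 + 5.2 + 4.2 + 5.1
Mean = 19.3 / 4 = 4.83 mm


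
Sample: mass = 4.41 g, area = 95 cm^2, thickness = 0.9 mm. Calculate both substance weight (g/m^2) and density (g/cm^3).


Substance weight = 464.2 g/m^2
Density = 0.516 g/cm^3


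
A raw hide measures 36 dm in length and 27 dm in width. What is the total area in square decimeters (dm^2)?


972 dm^2


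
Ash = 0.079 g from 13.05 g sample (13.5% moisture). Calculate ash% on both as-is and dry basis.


As-is ash = 0.61%
Dry-basis ash = 0.70%


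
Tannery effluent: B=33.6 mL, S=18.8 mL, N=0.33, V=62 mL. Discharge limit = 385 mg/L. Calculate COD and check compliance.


COD = 630.2 mg/L
Compliant: No


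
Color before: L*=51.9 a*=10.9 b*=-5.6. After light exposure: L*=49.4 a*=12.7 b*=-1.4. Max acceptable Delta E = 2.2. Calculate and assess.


Delta E = 5.21
Passes: No

dL = -2.5, da = 1.8, db = 4.2
dE = sqrt((-2.5)^2 + (1.8)^2 + (4.2)^2) = 5.21
Max = 2.2
Passes: No


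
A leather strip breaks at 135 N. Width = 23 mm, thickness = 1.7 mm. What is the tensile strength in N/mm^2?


3.45 N/mm^2

Cross-sectional area = 23 x 1.7 = 39.1 mm^2
Tensile strength = 135 / 39.1 = 3.45 N/mm^2


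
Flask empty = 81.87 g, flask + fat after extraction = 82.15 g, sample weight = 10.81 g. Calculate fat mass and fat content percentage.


Fat mass = 82.15 - 81.87 = 0.28 g
Fat% = 0.28 / 10.81 x 100 = 2.6%


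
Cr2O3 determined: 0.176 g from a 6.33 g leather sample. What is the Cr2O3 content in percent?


Cr2O3% = 0.176 / 6.33 x 100
Cr2O3% = 2.78%


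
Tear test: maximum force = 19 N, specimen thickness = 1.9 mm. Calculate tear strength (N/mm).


10.0 N/mm


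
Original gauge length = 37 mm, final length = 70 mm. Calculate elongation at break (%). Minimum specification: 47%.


Extension = 70 - 37 = 33 mm
Elongation = 33 / 37 x 100 = 89.2%
Minimum required: 47%
Meets specification: Yes


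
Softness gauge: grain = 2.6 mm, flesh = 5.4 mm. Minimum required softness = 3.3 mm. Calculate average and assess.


Average = (2.6 + 5.4) / 2 = 4.00 mm
Minimum = 3.3 mm
Meets requirement: Yes


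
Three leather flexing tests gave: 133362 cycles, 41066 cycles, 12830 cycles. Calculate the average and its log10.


Average = (133362 + 41066 + 12830) / 3 = 62419 cycles
log10(62419) = 4.80


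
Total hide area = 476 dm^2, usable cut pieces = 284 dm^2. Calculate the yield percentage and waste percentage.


Yield = 59.7%
Waste = 40.3%

Yield = 284 / 476 x 100 = 59.7%
Waste = 476 - 284 = 192 dm^2
Waste% = 100 - 59.7 = 40.3%


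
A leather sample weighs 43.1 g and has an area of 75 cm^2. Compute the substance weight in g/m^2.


5746.7 g/m^2

Substance weight = mass / area x 10000
SW = 43.1 / 75 x 10000
SW = 5746.7 g/m^2


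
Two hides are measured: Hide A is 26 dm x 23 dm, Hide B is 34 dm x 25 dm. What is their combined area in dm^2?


1448 dm^2


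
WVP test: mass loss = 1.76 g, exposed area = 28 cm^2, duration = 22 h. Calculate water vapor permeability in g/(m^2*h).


WVP = mass_loss / (area x time) x 10000
WVP = 1.76 / (28 x 22) x 10000
WVP = 1.76 / 616 x 10000 = 28.57 g/(m^2*h)


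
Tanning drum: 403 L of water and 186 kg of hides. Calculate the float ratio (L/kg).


2.2


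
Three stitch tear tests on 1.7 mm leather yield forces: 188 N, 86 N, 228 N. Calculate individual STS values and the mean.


STS1 = 110.6 N/mm
STS2 = 50.6 N/mm
STS3 = 134.1 N/mm
Mean = 98.4 N/mm

STS1 = 188 / 1.7 = 110.6 N/mm
STS2 = 86 / 1.7 = 50.6 N/mm
STS3 = 228 / 1.7 = 134.1 N/mm
Mean = (110.6 + 50.6 + 134.1) / 3 = 98.4 N/mm


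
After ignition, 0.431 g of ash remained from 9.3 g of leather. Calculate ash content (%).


4.63%


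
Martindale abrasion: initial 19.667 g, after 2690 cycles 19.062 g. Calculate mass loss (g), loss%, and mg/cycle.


Mass loss = 0.605 g
Loss = 3.08%
Rate = 0.225 mg/cycle


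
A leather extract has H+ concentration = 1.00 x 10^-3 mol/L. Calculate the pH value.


pH = -log10[H+]
pH = -log10(1.00 x 10^-3) = 3.00


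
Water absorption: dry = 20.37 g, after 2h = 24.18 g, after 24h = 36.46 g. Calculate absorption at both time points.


2h absorption = 18.7%
24h absorption = 79.0%

WA (2h) = (24.18 - 20.37) / 20.37 x 100 = 18.7%
WA (24h) = (36.46 - 20.37) / 20.37 x 100 = 79.0%


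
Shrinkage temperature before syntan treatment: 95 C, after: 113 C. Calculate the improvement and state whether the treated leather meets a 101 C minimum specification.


Improvement = 113 - 95 = 18 C
Spec check: 113 C >= 101 C? Yes


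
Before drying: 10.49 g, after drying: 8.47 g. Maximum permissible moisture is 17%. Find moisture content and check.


Moisture content = 19.3%
Acceptable: No

MC = (10.49 - 8.47) / 10.49 x 100 = 19.3%
Maximum: 17%
Acceptable: No


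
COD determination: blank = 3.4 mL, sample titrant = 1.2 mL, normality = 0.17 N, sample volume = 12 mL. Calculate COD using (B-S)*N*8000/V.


249.3 mg/L


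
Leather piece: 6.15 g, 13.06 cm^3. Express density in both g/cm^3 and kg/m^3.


Density = 6.15 / 13.06 = 0.471 g/cm^3
Convert: 0.471 x 1000 = 471 kg/m^3


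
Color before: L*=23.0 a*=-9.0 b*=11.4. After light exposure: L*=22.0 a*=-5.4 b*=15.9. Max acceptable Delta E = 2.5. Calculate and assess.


Delta E = 5.85
Passes: No


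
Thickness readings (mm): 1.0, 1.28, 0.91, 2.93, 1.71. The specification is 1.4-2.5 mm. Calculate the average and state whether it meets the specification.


Average = 1.57 mm
Within specification: Yes


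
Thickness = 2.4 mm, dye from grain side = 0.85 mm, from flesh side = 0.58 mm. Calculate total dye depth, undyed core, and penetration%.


Total dyed = 0.85 + 0.58 = 1.43 mm
Undyed core = 2.4 - 1.43 = 0.97 mm
Penetration = 1.43 / 2.4 x 100 = 59.6%


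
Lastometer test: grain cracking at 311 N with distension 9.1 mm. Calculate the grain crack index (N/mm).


34.2 N/mm

Grain crack index = force / distension
Index = 311 / 9.1 = 34.2 N/mm


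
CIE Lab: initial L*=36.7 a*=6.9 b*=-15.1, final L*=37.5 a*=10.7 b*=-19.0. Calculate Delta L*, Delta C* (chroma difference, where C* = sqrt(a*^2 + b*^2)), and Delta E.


Delta L* = 37.5 - 36.7 = 0.8
C1* = sqrt((6.9)^2 + (-15.1)^2) = 16.602
C2* = sqrt((10.7)^2 + (-19.0)^2) = 21.806
Delta C* = 21.806 - 16.602 = 5.20
Delta E = sqrt((0.8)^2 + (3.8)^2 + (-3.9)^2) = 5.50


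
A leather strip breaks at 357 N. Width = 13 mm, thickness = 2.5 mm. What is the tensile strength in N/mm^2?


Cross-sectional area = 13 x 2.5 = 32.5 mm^2
Tensile strength = 357 / 32.5 = 10.98 N/mm^2


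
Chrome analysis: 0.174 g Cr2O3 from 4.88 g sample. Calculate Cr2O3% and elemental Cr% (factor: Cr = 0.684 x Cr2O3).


Cr2O3 = 3.57%
Cr = 2.44%


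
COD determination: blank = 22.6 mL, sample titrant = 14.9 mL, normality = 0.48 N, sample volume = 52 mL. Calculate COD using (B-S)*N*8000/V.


568.6 mg/L

COD = (22.6 - 14.9) x 0.48 x 8000 / 52
COD = 7.7 x 0.48 x 8000 / 52
COD = 568.6 mg/L


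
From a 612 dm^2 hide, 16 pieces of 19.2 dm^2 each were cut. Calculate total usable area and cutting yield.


Usable area = 307.2 dm^2
Yield = 50.2%


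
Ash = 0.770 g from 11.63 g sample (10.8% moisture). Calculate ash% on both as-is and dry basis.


As-is ash% = 0.770 / 11.63 x 100 = 6.62%
Dry mass = 11.63 x (100 - 10.8) / 100 = 10.37396 g
Dry-basis ash% = 0.770 / 10.37396 x 100 = 7.42%


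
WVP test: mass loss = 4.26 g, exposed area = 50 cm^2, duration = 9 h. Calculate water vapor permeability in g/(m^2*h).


94.67 g/(m^2*h)

WVP = mass_loss / (area x time) x 10000
WVP = 4.26 / (50 x 9) x 10000
WVP = 4.26 / 450 x 10000 = 94.67 g/(m^2*h)


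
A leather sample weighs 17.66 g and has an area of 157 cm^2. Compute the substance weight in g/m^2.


Substance weight = mass / area x 10000
SW = 17.66 / 157 x 10000
SW = 1124.8 g/m^2


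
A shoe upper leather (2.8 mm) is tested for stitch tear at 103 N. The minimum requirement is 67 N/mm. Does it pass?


STS = 36.8 N/mm
Passes: No

STS = 103 / 2.8 = 36.8 N/mm
Minimum required: 67 N/mm
Passes: No


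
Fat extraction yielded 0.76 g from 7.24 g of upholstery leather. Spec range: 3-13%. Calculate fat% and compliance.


Fat content = 10.5%
Compliant: Yes

Fat% = 0.76 / 7.24 x 100 = 10.5%
Spec range: 3-13%
Compliant: Yes


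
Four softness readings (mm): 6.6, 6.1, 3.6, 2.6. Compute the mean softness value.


Sum = 6.6 + 6.1 + 3.6 + 2.6
Mean = 18.9 / 4 = 4.73 mm


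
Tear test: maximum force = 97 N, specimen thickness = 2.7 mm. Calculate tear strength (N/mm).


35.9 N/mm

Tear strength = force / thickness
Tear = 97 / 2.7 = 35.9 N/mm


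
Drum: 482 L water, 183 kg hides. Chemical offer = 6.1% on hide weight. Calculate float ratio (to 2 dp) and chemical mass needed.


Float ratio = 2.63
Chemical needed = 11.163 kg


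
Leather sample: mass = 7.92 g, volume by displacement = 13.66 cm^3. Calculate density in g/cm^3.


Density = mass / volume
Density = 7.92 / 13.66 = 0.580 g/cm^3


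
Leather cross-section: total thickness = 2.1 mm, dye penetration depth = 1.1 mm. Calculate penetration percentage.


52.4%

Penetration% = 1.1 / 2.1 x 100
Penetration = 52.4%


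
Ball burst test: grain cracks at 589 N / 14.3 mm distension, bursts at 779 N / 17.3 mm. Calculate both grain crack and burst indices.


Crack index = 589 / 14.3 = 41.2 N/mm
Burst index = 779 / 17.3 = 45.0 N/mm


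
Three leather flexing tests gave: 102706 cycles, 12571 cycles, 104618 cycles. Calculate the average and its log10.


Average = 73298 cycles
log10 = 4.87


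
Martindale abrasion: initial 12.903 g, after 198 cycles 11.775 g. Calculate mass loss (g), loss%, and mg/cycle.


Loss = 12.903 - 11.775 = 1.128 g
Loss% = 1.128 / 12.903 x 100 = 8.74%
Rate = 1.128 / 198 x 1000 = 5.697 mg/cycle


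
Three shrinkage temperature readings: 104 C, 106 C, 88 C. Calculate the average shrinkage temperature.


99.3 C


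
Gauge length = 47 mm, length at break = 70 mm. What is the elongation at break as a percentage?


48.9%

Extension = 70 - 47 = 23 mm
Elongation = 23 / 47 x 100 = 48.9%


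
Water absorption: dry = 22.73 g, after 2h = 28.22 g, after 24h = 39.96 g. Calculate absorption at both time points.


WA (2h) = (28.22 - 22.73) / 22.73 x 100 = 24.2%
WA (24h) = (39.96 - 22.73) / 22.73 x 100 = 75.8%


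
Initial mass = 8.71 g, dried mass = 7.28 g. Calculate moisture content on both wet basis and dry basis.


Moisture lost = 8.71 - 7.28 = 1.43 g
Wet basis MC = 1.43 / 8.71 x 100 = 16.4%
Dry basis MC = 1.43 / 7.28 x 100 = 19.6%


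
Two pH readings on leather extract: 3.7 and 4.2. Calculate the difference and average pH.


Difference = |3.7 - 4.2| = 0.5
Average = (3.7 + 4.2) / 2 = 3.95


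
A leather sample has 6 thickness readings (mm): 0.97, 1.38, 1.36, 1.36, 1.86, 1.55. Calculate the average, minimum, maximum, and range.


Average = 1.41 mm
Min = 0.97 mm
Max = 1.86 mm
Range = 0.89 mm

Sum = 8.48
Average = 8.48 / 6 = 1.41 mm
Minimum = 0.97 mm
Maximum = 1.86 mm
Range = 1.86 - 0.97 = 0.89 mm


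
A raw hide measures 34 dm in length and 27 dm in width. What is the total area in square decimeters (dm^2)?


Area = length x width
Area = 34 x 27 = 918 dm^2


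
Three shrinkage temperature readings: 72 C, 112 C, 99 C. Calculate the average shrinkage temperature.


Average = (72 + 112 + 99) / 3
Average = 283 / 3 = 94.3 C


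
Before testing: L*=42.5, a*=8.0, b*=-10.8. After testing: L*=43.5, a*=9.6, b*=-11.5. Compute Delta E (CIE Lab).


dL = 43.5 - 42.5 = 1.0
da = 9.6 - 8.0 = 1.6
db = -11.5 - (-10.8) = -0.7
dE = sqrt((1.0)^2 + (1.6)^2 + (-0.7)^2) = 2.01


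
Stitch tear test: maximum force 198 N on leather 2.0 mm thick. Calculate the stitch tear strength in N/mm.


99.0 N/mm


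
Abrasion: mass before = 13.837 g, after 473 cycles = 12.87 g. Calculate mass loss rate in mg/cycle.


Mass loss = 13.837 - 12.87 = 0.967 g
Rate = 0.967 / 473 x 1000 = 2.044 mg/cycle


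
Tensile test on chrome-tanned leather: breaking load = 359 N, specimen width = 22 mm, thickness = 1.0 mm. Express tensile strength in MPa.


Cross-section = 22 x 1.0 = 22.0 mm^2
TS = 359 / 22.0 = 16.32 MPa
(1 N/mm^2 = 1 MPa)


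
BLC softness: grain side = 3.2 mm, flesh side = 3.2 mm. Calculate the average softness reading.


Average = (3.2 + 3.2) / 2
Average = 3.20 mm


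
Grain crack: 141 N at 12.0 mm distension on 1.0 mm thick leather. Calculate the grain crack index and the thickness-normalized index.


Crack index = 11.8 N/mm
Normalized index = 11.8 N/mm per mm

Crack index = 141 / 12.0 = 11.8 N/mm
Normalized = 11.8 / 1.0 = 11.8 N/mm per mm


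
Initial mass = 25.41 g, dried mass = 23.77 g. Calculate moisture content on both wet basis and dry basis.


Moisture lost = 25.41 - 23.77 = 1.64 g
Wet basis MC = 1.64 / 25.41 x 100 = 6.5%
Dry basis MC = 1.64 / 23.77 x 100 = 6.9%


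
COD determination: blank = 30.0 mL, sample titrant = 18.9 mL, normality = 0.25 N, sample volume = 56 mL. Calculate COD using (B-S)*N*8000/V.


396.4 mg/L

COD = (30.0 - 18.9) x 0.25 x 8000 / 56
COD = 11.1 x 0.25 x 8000 / 56
COD = 396.4 mg/L


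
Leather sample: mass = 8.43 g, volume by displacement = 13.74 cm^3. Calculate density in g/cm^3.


0.614 g/cm^3

Density = mass / volume
Density = 8.43 / 13.74 = 0.614 g/cm^3


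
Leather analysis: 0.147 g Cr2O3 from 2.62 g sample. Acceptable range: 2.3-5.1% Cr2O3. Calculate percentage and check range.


Cr2O3 = 5.61%
Within range: No

Cr2O3% = 0.147 / 2.62 x 100 = 5.61%
Acceptable range: 2.3 to 5.1%
Within range: No


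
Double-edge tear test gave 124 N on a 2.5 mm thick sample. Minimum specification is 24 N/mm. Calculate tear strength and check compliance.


Tear strength = 49.6 N/mm
Compliant: Yes

Tear strength = 124 / 2.5 = 49.6 N/mm
Required minimum = 24 N/mm
Compliant: Yes


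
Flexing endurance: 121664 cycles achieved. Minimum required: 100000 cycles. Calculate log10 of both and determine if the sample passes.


log10(121664) = 5.09
log10(100000) = 5.00
Passes: Yes


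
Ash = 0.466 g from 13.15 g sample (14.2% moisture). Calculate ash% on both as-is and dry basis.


As-is ash% = 0.466 / 13.15 x 100 = 3.54%
Dry mass = 13.15 x (100 - 14.2) / 100 = 11.2827 g
Dry-basis ash% = 0.466 / 11.2827 x 100 = 4.13%


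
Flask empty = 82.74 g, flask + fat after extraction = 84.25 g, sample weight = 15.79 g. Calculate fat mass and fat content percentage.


Fat mass = 84.25 - 82.74 = 1.51 g
Fat% = 1.51 / 15.79 x 100 = 9.6%


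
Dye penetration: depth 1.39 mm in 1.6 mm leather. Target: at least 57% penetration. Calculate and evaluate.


Penetration = 1.39 / 1.6 x 100 = 86.9%
Target: 57%
Meets target: Yes


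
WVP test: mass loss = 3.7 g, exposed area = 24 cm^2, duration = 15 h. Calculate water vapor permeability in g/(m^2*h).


102.78 g/(m^2*h)


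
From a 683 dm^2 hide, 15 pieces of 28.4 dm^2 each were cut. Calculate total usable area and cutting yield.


Usable area = 426.0 dm^2
Yield = 62.4%

Total usable = 15 x 28.4 = 426.0 dm^2
Yield = 426.0 / 683 x 100 = 62.4%


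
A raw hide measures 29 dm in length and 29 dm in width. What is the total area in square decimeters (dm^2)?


Area = length x width
Area = 29 x 29 = 841 dm^2


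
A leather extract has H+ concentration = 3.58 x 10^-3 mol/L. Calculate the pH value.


pH = 2.45

pH = -log10[H+]
pH = -log10(3.58 x 10^-3) = 2.45


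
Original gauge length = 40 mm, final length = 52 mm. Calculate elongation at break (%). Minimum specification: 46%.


Extension = 52 - 40 = 12 mm
Elongation = 12 / 40 x 100 = 30.0%
Minimum required: 46%
Meets specification: No


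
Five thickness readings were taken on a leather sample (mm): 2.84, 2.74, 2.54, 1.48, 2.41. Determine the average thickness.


2.40 mm

Sum = 2.84 + 2.74 + 2.54 + 1.48 + 2.41 = 12.01
Average = 12.01 / 5 = 2.40 mm


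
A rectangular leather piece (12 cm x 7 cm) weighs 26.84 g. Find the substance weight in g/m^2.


3195.2 g/m^2


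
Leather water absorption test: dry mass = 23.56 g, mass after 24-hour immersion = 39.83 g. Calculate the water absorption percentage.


69.1%

Water absorbed = 39.83 - 23.56 = 16.27 g
WA% = 16.27 / 23.56 x 100 = 69.1%


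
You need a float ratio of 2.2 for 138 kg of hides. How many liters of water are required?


303.6 L

Water = hide weight x target ratio
Water = 138 x 2.2 = 303.6 L


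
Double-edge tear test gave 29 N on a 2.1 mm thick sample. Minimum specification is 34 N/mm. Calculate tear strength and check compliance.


Tear strength = 29 / 2.1 = 13.8 N/mm
Required minimum = 34 N/mm
Compliant: No


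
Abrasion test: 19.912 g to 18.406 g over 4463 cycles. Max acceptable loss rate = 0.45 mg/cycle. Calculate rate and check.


Loss = 19.912 - 18.406 = 1.506 g
Rate = 1.506 g / 4463 cycles x 1000 = 0.337 mg/cycle
Max = 0.45 mg/cycle
Passes: Yes


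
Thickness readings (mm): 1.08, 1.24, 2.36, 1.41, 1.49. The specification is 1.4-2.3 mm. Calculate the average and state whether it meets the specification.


Sum = 7.58
Average = 7.58 / 5 = 1.52 mm
Specification range: 1.4 to 2.3 mm
Within spec: Yes


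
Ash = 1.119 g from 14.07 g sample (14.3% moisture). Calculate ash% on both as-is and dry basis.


As-is ash = 7.95%
Dry-basis ash = 9.28%

As-is ash% = 1.119 / 14.07 x 100 = 7.95%
Dry mass = 14.07 x (100 - 14.3) / 100 = 12.05799 g
Dry-basis ash% = 1.119 / 12.05799 x 100 = 9.28%


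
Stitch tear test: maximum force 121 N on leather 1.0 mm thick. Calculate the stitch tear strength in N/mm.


Stitch tear strength = force / thickness
STS = 121 / 1.0 = 121.0 N/mm


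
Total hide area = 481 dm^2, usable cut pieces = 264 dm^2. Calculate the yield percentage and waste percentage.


Yield = 264 / 481 x 100 = 54.9%
Waste = 481 - 264 = 217 dm^2
Waste% = 100 - 54.9 = 45.1%


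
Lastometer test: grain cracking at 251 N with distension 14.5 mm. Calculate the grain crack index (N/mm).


17.3 N/mm


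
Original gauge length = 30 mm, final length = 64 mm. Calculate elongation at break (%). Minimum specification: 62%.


Elongation = 113.3%
Meets spec: Yes

Extension = 64 - 30 = 34 mm
Elongation = 34 / 30 x 100 = 113.3%
Minimum required: 62%
Meets specification: Yes


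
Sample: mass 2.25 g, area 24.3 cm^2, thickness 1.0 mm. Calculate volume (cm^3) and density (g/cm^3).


Thickness in cm = 1.0 / 10 = 0.10 cm
Volume = 24.3 x 0.10 = 2.430 cm^3
Density = 2.25 / 2.430 = 0.926 g/cm^3


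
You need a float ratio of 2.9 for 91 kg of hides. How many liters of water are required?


263.9 L

Water = hide weight x target ratio
Water = 91 x 2.9 = 263.9 L


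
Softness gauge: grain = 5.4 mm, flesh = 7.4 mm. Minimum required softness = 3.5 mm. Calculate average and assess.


Average = (5.4 + 7.4) / 2 = 6.40 mm
Minimum = 3.5 mm
Meets requirement: Yes


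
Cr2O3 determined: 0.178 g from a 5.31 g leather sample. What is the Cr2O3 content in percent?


Cr2O3% = 0.178 / 5.31 x 100
Cr2O3% = 3.35%


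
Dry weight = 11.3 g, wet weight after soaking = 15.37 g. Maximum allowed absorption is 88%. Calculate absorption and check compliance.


Absorption = 36.0%
Compliant: Yes

WA = (15.37 - 11.3) / 11.3 x 100 = 36.0%
Maximum allowed: 88%
Compliant: Yes


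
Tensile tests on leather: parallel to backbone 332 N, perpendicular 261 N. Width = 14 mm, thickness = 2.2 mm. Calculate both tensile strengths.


Area = 14 x 2.2 = 30.8 mm^2
TS (parallel) = 332 / 30.8 = 10.78 N/mm^2
TS (perpendicular) = 261 / 30.8 = 8.47 N/mm^2


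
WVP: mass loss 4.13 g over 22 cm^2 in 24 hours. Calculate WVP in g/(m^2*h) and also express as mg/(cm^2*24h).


WVP = 4.13 / (22 x 24) x 10000 = 78.22 g/(m^2*h)
Mass loss in mg = 4.13 x 1000 = 4130 mg
Per cm^2 per 24h in mg: 4130 x 24 / (22 x 24) = 99120 / 528 = 187.73 mg/(cm^2*24h)


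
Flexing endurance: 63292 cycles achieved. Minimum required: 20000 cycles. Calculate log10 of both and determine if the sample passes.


log10(63292) = 4.80
log10(20000) = 4.30
Passes: Yes


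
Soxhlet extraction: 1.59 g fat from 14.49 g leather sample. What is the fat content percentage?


11.0%


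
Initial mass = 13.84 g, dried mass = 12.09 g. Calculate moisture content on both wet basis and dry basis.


Wet basis = 12.6%
Dry basis = 14.5%

Moisture lost = 13.84 - 12.09 = 1.75 g
Wet basis MC = 1.75 / 13.84 x 100 = 12.6%
Dry basis MC = 1.75 / 12.09 x 100 = 14.5%


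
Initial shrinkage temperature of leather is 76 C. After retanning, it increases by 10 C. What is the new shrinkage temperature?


New Ts = 76 + 10 = 86 C


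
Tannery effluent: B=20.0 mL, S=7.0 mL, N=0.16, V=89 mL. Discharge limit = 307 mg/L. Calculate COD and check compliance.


COD = (20.0 - 7.0) x 0.16 x 8000 / 89 = 187.0 mg/L
Limit: 307 mg/L
Compliant: Yes


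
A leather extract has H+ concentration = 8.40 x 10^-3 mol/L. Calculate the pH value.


pH = -log10[H+]
pH = -log10(8.40 x 10^-3) = 2.08


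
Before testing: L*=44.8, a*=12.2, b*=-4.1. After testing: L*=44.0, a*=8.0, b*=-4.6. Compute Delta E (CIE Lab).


dL = 44.0 - 44.8 = -0.8
da = 8.0 - 12.2 = -4.2
db = -4.6 - (-4.1) = -0.5
dE = sqrt((-0.8)^2 + (-4.2)^2 + (-0.5)^2) = 4.30


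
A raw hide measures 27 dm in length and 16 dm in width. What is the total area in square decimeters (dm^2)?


Area = length x width
Area = 27 x 16 = 432 dm^2


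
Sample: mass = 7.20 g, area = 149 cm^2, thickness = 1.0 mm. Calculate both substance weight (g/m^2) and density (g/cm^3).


Substance weight = 483.2 g/m^2
Density = 0.483 g/cm^3


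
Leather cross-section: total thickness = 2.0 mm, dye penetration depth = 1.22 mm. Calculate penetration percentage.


61.0%

Penetration% = 1.22 / 2.0 x 100
Penetration = 61.0%


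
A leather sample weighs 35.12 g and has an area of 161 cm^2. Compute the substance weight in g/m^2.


2181.4 g/m^2

Substance weight = mass / area x 10000
SW = 35.12 / 161 x 10000
SW = 2181.4 g/m^2


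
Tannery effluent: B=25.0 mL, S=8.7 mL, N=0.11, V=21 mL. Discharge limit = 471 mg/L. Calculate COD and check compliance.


COD = (25.0 - 8.7) x 0.11 x 8000 / 21 = 683.0 mg/L
Limit: 471 mg/L
Compliant: No


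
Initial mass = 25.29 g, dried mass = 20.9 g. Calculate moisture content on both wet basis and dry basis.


Moisture lost = 25.29 - 20.9 = 4.39 g
Wet basis MC = 4.39 / 25.29 x 100 = 17.4%
Dry basis MC = 4.39 / 20.9 x 100 = 21.0%


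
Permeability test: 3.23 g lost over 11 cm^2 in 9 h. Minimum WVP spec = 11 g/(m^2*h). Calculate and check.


WVP = 3.23 / (11 x 9) x 10000 = 326.26 g/(m^2*h)
Minimum: 11 g/(m^2*h)
Meets spec: Yes


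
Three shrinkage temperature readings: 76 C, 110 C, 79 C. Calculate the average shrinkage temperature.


Average = (76 + 110 + 79) / 3
Average = 265 / 3 = 88.3 C


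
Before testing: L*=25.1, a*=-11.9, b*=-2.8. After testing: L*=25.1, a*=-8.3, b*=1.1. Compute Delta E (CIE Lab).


dL = 25.1 - 25.1 = 0.0
da = -8.3 - (-11.9) = 3.6
db = 1.1 - (-2.8) = 3.9
dE = sqrt((0.0)^2 + (3.6)^2 + (3.9)^2) = 5.31


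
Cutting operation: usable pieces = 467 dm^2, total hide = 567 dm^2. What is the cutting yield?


82.4%

Yield = usable / total x 100
Yield = 467 / 567 x 100 = 82.4%


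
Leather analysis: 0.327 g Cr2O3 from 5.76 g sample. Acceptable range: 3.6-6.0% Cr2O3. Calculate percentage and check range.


Cr2O3% = 0.327 / 5.76 x 100 = 5.68%
Acceptable range: 3.6 to 6.0%
Within range: Yes


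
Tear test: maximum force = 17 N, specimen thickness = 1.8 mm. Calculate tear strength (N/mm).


9.4 N/mm


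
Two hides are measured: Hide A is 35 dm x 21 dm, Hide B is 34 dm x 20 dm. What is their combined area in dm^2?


Hide A area = 35 x 21 = 735 dm^2
Hide B area = 34 x 20 = 680 dm^2
Total = 735 + 680 = 1415 dm^2


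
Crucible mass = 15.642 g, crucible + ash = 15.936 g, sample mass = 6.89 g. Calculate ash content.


Ash mass = 0.294 g
Ash content = 4.27%


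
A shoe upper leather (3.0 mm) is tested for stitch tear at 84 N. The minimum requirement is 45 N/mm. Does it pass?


STS = 84 / 3.0 = 28.0 N/mm
Minimum required: 45 N/mm
Passes: No


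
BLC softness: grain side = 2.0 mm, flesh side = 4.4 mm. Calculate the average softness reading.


Average = (2.0 + 4.4) / 2
Average = 3.20 mm


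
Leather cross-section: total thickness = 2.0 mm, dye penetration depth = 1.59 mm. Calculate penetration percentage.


Penetration% = 1.59 / 2.0 x 100
Penetration = 79.5%


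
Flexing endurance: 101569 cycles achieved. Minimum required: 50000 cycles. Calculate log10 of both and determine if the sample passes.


log10(101569) = 5.01
log10(50000) = 4.70
Passes: Yes


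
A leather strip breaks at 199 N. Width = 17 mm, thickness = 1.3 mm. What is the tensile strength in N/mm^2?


Cross-sectional area = 17 x 1.3 = 22.1 mm^2
Tensile strength = 199 / 22.1 = 9.00 N/mm^2


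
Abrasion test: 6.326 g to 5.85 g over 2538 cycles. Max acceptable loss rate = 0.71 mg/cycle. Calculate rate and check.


Rate = 0.188 mg/cycle
Passes: Yes

Loss = 6.326 - 5.85 = 0.476 g
Rate = 0.476 g / 2538 cycles x 1000 = 0.188 mg/cycle
Max = 0.71 mg/cycle
Passes: Yes


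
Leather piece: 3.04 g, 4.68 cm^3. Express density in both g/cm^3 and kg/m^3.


Density = 3.04 / 4.68 = 0.650 g/cm^3
Convert: 0.650 x 1000 = 650 kg/m^3


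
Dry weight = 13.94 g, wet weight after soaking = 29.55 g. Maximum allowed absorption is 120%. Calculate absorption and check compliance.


Absorption = 112.0%
Compliant: Yes

WA = (29.55 - 13.94) / 13.94 x 100 = 112.0%
Maximum allowed: 120%
Compliant: Yes


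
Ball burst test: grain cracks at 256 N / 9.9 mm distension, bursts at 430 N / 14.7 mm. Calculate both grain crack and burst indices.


Crack index = 25.9 N/mm
Burst index = 29.3 N/mm


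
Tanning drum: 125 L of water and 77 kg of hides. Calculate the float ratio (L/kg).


1.6

Float ratio = water / hide weight
Ratio = 125 / 77 = 1.6


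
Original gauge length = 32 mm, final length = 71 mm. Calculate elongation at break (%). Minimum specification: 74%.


Extension = 71 - 32 = 39 mm
Elongation = 39 / 32 x 100 = 121.9%
Minimum required: 74%
Meets specification: Yes


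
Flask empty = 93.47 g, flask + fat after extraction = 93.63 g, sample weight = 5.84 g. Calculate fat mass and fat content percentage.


Fat mass = 93.63 - 93.47 = 0.16 g
Fat% = 0.16 / 5.84 x 100 = 2.7%


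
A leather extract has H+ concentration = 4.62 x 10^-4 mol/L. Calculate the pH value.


pH = 3.34

pH = -log10[H+]
pH = -log10(4.62 x 10^-4) = 3.34


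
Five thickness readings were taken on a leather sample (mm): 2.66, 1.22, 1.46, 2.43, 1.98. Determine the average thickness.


Sum = 2.66 + 1.22 + 1.46 + 2.43 + 1.98 = 9.75
Average = 9.75 / 5 = 1.95 mm


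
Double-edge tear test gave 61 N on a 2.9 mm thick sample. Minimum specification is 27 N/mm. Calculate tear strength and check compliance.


Tear strength = 61 / 2.9 = 21.0 N/mm
Required minimum = 27 N/mm
Compliant: No


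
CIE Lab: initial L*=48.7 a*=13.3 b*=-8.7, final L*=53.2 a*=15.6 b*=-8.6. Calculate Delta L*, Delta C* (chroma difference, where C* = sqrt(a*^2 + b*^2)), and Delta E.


Delta L* = 53.2 - 48.7 = 4.5
C1* = sqrt((13.3)^2 + (-8.7)^2) = 15.893
C2* = sqrt((15.6)^2 + (-8.6)^2) = 17.813
Delta C* = 17.813 - 15.893 = 1.92
Delta E = sqrt((4.5)^2 + (2.3)^2 + (0.1)^2) = 5.05


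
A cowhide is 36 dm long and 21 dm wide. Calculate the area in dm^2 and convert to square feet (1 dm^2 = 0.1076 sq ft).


Area = 36 x 21 = 756 dm^2
Conversion: 756 x 0.1076 = 81.35 sq ft


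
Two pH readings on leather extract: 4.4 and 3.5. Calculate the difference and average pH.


Difference = |4.4 - 3.5| = 0.9
Average = (4.4 + 3.5) / 2 = 3.95


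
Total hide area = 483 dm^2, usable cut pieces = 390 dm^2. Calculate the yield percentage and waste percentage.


Yield = 390 / 483 x 100 = 80.7%
Waste = 483 - 390 = 93 dm^2
Waste% = 100 - 80.7 = 19.3%


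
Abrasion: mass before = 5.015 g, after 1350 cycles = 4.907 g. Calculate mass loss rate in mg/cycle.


Mass loss = 5.015 - 4.907 = 0.108 g
Rate = 0.108 / 1350 x 1000 = 0.080 mg/cycle


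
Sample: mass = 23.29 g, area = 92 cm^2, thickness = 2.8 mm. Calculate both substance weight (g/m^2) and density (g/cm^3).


SW = 23.29 / 92 x 10000 = 2531.5 g/m^2
Volume = 92 x 2.8 / 10 = 25.76 cm^3
Density = 23.29 / 25.76 = 0.904 g/cm^3


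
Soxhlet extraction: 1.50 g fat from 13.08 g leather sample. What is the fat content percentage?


Fat content = 1.50 / 13.08 x 100
Fat = 11.5%


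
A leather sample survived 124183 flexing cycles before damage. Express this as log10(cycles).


log10(124183) = 5.09


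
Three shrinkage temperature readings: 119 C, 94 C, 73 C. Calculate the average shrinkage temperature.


95.3 C

Average = (119 + 94 + 73) / 3
Average = 286 / 3 = 95.3 C


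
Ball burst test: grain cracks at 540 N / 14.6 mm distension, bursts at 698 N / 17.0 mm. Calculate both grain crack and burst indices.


Crack index = 540 / 14.6 = 37.0 N/mm
Burst index = 698 / 17.0 = 41.1 N/mm


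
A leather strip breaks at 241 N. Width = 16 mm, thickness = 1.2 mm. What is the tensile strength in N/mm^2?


Cross-sectional area = 16 x 1.2 = 19.2 mm^2
Tensile strength = 241 / 19.2 = 12.55 N/mm^2


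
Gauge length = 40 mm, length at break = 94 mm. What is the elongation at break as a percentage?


135.0%

Extension = 94 - 40 = 54 mm
Elongation = 54 / 40 x 100 = 135.0%


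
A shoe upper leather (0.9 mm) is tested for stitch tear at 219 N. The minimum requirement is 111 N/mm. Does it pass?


STS = 243.3 N/mm
Passes: Yes


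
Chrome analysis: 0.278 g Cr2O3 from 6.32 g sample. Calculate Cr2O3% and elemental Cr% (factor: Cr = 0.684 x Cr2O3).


Cr2O3 = 4.40%
Cr = 3.01%

Cr2O3% = 0.278 / 6.32 x 100 = 4.40%
Cr% = 4.40 x 0.684 = 3.01%


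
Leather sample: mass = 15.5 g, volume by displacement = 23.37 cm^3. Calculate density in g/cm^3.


0.663 g/cm^3

Density = mass / volume
Density = 15.5 / 23.37 = 0.663 g/cm^3


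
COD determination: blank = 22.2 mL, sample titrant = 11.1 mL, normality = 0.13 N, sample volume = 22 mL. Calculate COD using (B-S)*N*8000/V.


COD = (22.2 - 11.1) x 0.13 x 8000 / 22
COD = 11.1 x 0.13 x 8000 / 22
COD = 524.7 mg/L


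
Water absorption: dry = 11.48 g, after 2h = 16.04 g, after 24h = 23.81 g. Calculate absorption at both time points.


WA (2h) = (16.04 - 11.48) / 11.48 x 100 = 39.7%
WA (24h) = (23.81 - 11.48) / 11.48 x 100 = 107.4%


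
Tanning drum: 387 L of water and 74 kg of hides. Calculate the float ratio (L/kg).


5.2

Float ratio = water / hide weight
Ratio = 387 / 74 = 5.2


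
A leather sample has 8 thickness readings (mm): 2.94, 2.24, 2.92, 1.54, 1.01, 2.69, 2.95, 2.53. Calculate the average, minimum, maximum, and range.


Sum = 18.82
Average = 18.82 / 8 = 2.35 mm
Minimum = 1.01 mm
Maximum = 2.95 mm
Range = 2.95 - 1.01 = 1.94 mm


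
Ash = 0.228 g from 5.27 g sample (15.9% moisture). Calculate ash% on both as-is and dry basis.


As-is ash = 4.33%
Dry-basis ash = 5.14%


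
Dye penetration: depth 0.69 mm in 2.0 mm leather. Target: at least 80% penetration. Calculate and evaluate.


Penetration = 0.69 / 2.0 x 100 = 34.5%
Target: 80%
Meets target: No


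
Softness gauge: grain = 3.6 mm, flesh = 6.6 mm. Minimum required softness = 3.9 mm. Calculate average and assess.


Average softness = 5.10 mm
Meets requirement: Yes

Average = (3.6 + 6.6) / 2 = 5.10 mm
Minimum = 3.9 mm
Meets requirement: Yes


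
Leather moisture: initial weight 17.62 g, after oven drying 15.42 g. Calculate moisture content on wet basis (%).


Moisture = 17.62 - 15.42 = 2.20 g
MC = 2.20 / 17.62 x 100 = 12.5%


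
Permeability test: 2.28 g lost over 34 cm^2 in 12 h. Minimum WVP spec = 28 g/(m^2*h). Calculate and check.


WVP = 55.88 g/(m^2*h)
Meets specification: Yes

WVP = 2.28 / (34 x 12) x 10000 = 55.88 g/(m^2*h)
Minimum: 28 g/(m^2*h)
Meets spec: Yes


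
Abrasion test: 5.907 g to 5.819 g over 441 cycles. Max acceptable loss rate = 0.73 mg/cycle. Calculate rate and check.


Loss = 5.907 - 5.819 = 0.088 g
Rate = 0.088 g / 441 cycles x 1000 = 0.200 mg/cycle
Max = 0.73 mg/cycle
Passes: Yes


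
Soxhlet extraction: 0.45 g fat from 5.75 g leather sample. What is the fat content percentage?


Fat content = 0.45 / 5.75 x 100
Fat = 7.8%


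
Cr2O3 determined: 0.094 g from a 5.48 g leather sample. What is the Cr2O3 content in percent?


1.72%


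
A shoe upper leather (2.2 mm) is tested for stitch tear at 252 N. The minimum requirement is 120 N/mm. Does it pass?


STS = 114.5 N/mm
Passes: No

STS = 252 / 2.2 = 114.5 N/mm
Minimum required: 120 N/mm
Passes: No


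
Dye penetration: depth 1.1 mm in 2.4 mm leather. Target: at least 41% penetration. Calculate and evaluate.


Penetration = 45.8%
Meets target: Yes

Penetration = 1.1 / 2.4 x 100 = 45.8%
Target: 41%
Meets target: Yes


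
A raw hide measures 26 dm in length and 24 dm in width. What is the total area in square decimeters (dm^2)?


Area = length x width
Area = 26 x 24 = 624 dm^2


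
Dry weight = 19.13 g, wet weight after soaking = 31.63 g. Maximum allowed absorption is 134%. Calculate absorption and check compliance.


WA = (31.63 - 19.13) / 19.13 x 100 = 65.3%
Maximum allowed: 134%
Compliant: Yes


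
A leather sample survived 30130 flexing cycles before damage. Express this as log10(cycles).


4.48

log10(30130) = 4.48


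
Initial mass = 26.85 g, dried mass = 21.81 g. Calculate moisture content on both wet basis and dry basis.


Moisture lost = 26.85 - 21.81 = 5.04 g
Wet basis MC = 5.04 / 26.85 x 100 = 18.8%
Dry basis MC = 5.04 / 21.81 x 100 = 23.1%


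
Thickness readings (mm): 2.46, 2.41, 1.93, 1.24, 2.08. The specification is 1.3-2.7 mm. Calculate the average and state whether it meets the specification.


Average = 2.02 mm
Within specification: Yes

Sum = 10.12
Average = 10.12 / 5 = 2.02 mm
Specification range: 1.3 to 2.7 mm
Within spec: Yes


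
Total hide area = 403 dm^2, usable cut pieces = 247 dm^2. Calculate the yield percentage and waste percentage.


Yield = 61.3%
Waste = 38.7%

Yield = 247 / 403 x 100 = 61.3%
Waste = 403 - 247 = 156 dm^2
Waste% = 100 - 61.3 = 38.7%


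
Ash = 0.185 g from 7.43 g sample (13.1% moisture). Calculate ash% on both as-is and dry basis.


As-is ash% = 0.185 / 7.43 x 100 = 2.49%
Dry mass = 7.43 x (100 - 13.1) / 100 = 6.45667 g
Dry-basis ash% = 0.185 / 6.45667 x 100 = 2.87%


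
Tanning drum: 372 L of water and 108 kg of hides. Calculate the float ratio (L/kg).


Float ratio = water / hide weight
Ratio = 372 / 108 = 3.4


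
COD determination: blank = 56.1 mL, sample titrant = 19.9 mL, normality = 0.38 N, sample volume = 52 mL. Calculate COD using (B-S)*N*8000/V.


2116.3 mg/L

COD = (56.1 - 19.9) x 0.38 x 8000 / 52
COD = 36.2 x 0.38 x 8000 / 52
COD = 2116.3 mg/L


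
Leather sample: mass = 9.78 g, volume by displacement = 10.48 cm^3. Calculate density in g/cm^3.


0.933 g/cm^3

Density = mass / volume
Density = 9.78 / 10.48 = 0.933 g/cm^3


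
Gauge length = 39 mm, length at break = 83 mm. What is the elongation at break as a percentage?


112.8%

Extension = 83 - 39 = 44 mm
Elongation = 44 / 39 x 100 = 112.8%


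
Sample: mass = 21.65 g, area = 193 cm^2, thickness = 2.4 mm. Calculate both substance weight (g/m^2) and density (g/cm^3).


SW = 21.65 / 193 x 10000 = 1121.8 g/m^2
Volume = 193 x 2.4 / 10 = 46.32 cm^3
Density = 21.65 / 46.32 = 0.467 g/cm^3


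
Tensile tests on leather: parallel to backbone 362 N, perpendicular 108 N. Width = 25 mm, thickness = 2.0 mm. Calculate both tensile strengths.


Area = 25 x 2.0 = 50.0 mm^2
TS (parallel) = 362 / 50.0 = 7.24 N/mm^2
TS (perpendicular) = 108 / 50.0 = 2.16 N/mm^2
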